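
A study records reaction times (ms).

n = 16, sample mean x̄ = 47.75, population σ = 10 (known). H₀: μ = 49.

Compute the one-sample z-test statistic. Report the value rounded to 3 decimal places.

SE = σ/√n = 10/√16 = 2.5000
z = (x̄−μ₀)/SE = (47.75−49)/2.5000 = -0.5000

test statistic = -0.500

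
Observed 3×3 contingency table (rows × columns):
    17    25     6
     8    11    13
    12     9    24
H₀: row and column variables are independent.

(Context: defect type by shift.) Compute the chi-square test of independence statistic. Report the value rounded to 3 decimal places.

test statistic = 19.323

Row totals [48, 32, 45], col totals [37, 45, 43], n=125
χ² = (17−14.21)²/14.21 + (25−17.28)²/17.28 + (6−16.51)²/16.51 + (8−9.47)²/9.47 + (11−11.52)²/11.52 + (13−11.01)²/11.01 + (12−13.32)²/13.32 + (9−16.20)²/16.20 + (24−15.48)²/15.48 = 19.3227
df = 4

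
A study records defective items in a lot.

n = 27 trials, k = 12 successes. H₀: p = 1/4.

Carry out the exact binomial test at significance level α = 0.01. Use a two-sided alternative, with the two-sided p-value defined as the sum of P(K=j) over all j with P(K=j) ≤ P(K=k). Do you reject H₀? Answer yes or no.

reject H₀: no

Exact binomial: n=27, k=12, p₀=1/4=0.2500
P(X=j) = C(n,j)·p₀^j·(1−p₀)^(n−j); p = Σ P(X=j) over j with P(X=j) ≤ P(X=12)
p-value (two-sided) = 0.02586
At α=0.01: p ≥ α → fail to reject H₀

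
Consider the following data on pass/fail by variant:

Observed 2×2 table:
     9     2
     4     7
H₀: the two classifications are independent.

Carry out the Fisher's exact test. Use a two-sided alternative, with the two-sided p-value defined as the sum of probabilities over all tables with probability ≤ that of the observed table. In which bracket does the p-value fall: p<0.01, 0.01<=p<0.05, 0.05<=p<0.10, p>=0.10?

p-value bracket: 0.05<=p<0.10

Margins: r₁=11, r₂=11, c₁=13, c₂=9, n=22
p_obs = C(11,9)·C(11,4)/C(22,13); sum pmf over tables with pmf ≤ p_obs
p-value (two-sided) = 0.08050
→ bracket: 0.05<=p<0.10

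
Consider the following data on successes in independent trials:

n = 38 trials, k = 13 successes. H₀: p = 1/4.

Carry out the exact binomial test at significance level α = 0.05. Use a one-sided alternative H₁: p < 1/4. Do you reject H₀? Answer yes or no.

reject H₀: no

Exact binomial: n=38, k=13, p₀=1/4=0.2500
P(X≤13) from Σ C(n,i)·p₀^i·(1−p₀)^(n−i)
p-value (one-sided, H₁ less) = 0.92903
At α=0.05: p ≥ α → fail to reject H₀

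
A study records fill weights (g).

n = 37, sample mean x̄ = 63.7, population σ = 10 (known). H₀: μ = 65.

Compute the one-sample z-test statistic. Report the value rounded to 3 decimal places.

test statistic = -0.791

SE = σ/√n = 10/√37 = 1.6440
z = (x̄−μ₀)/SE = (63.7−65)/1.6440 = -0.7908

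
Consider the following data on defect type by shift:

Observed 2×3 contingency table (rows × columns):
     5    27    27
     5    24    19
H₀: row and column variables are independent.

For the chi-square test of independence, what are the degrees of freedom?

degrees of freedom = 2

df = (r−1)(c−1) = (2−1)·(3−1) = 2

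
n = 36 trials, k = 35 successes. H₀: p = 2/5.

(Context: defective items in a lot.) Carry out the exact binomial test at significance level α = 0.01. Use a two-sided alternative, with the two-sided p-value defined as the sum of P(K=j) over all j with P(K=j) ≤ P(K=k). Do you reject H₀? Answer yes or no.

Exact binomial: n=36, k=35, p₀=2/5=0.4000
P(X=j) = C(n,j)·p₀^j·(1−p₀)^(n−j); p = Σ P(X=j) over j with P(X=j) ≤ P(X=35)
p-value (two-sided) = 0.00000
At α=0.01: p < α → reject H₀

reject H₀: yes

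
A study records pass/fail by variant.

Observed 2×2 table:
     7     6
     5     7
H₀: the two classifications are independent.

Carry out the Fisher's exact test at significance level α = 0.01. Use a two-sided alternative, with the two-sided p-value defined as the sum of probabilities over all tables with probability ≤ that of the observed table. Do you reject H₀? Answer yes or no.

reject H₀: no

Margins: r₁=13, r₂=12, c₁=12, c₂=13, n=25
p_obs = C(13,7)·C(12,5)/C(25,12); sum pmf over tables with pmf ≤ p_obs
p-value (two-sided) = 0.69510
At α=0.01: p ≥ α → fail to reject H₀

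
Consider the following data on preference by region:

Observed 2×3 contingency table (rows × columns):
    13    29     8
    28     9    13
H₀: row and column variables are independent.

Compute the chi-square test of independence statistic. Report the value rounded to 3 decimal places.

test statistic = 17.205

Row totals [50, 50], col totals [41, 38, 21], n=100
χ² = (13−20.50)²/20.50 + (29−19.00)²/19.00 + (8−10.50)²/10.50 + (28−20.50)²/20.50 + (9−19.00)²/19.00 + (13−10.50)²/10.50 = 17.2046
df = 2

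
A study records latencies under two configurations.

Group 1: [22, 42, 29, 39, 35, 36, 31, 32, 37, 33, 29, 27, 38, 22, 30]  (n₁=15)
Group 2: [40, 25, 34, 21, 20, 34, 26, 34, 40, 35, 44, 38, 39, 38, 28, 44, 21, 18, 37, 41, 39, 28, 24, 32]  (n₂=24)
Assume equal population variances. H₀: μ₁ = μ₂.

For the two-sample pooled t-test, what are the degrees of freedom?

degrees of freedom = 37

df = n₁ + n₂ − 2 = 15 + 24 − 2 = 37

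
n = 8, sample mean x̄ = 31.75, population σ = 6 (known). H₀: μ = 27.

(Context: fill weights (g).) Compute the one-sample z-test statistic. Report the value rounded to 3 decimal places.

test statistic = 2.239

SE = σ/√n = 6/√8 = 2.1213
z = (x̄−μ₀)/SE = (31.75−27)/2.1213 = 2.2392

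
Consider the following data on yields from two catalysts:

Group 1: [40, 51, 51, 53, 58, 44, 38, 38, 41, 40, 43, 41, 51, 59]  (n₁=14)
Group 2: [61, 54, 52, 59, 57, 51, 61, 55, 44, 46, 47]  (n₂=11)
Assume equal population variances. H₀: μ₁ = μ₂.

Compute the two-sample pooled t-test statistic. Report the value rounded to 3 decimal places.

test statistic = -2.596

x̄₁=46.286, s₁=7.332, n₁=14
x̄₂=53.364, s₂=5.954, n₂=11
s_p² = [13·7.332² + 10·5.954²]/23 = 45.8001
SE = √(s_p²·(1/14+1/11)) = 2.7267
t = (46.286−53.364)/2.7267 = -2.5957
df = 23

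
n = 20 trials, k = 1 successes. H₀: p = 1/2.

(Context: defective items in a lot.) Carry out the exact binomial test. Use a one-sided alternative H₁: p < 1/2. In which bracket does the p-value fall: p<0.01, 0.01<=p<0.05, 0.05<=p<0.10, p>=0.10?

p-value bracket: p<0.01

Exact binomial: n=20, k=1, p₀=1/2=0.5000
P(X≤1) from Σ C(n,i)·p₀^i·(1−p₀)^(n−i)
p-value (one-sided, H₁ less) = 0.00002
→ bracket: p<0.01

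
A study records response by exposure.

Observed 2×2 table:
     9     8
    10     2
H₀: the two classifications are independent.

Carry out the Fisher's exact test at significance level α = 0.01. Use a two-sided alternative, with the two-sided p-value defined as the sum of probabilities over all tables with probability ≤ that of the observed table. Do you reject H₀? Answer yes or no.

reject H₀: no

Margins: r₁=17, r₂=12, c₁=19, c₂=10, n=29
p_obs = C(17,9)·C(12,10)/C(29,19); sum pmf over tables with pmf ≤ p_obs
p-value (two-sided) = 0.12608
At α=0.01: p ≥ α → fail to reject H₀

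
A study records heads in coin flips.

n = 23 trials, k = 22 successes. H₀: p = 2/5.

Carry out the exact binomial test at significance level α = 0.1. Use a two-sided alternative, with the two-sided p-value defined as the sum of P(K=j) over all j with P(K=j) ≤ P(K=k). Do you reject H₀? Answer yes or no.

reject H₀: yes

Exact binomial: n=23, k=22, p₀=2/5=0.4000
P(X=j) = C(n,j)·p₀^j·(1−p₀)^(n−j); p = Σ P(X=j) over j with P(X=j) ≤ P(X=22)
p-value (two-sided) = 0.00000
At α=0.1: p < α → reject H₀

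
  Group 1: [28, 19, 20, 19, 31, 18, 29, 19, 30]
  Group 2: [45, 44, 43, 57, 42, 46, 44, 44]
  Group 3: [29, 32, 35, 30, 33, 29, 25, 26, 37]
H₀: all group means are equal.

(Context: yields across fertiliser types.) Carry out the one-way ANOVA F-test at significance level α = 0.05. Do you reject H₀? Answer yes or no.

Group means [23.67, 45.62, 30.67], grand mean 32.846
SSB = Σnᵢ(x̄ᵢ−x̄)² = 2107.510; SSW = ΣΣ(x−x̄ᵢ)² = 535.875
MSB = 2107.510/2 = 1053.7548; MSW = 535.875/23 = 23.2989
F = MSB/MSW = 45.2276
df = (2, 23)
p-value (upper-tail) = 0.00000
At α=0.05: p < α → reject H₀

reject H₀: yes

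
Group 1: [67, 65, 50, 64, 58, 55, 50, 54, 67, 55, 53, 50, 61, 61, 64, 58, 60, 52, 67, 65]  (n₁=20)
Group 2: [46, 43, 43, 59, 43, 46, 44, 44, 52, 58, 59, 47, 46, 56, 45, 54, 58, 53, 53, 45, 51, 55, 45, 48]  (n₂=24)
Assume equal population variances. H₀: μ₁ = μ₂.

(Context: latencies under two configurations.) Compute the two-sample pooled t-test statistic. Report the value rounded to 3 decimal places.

test statistic = 5.107

x̄₁=58.800, s₁=6.110, n₁=20
x̄₂=49.708, s₂=5.684, n₂=24
s_p² = [19·6.110² + 23·5.684²]/42 = 34.5752
SE = √(s_p²·(1/20+1/24)) = 1.7803
t = (58.800−49.708)/1.7803 = 5.1069
df = 42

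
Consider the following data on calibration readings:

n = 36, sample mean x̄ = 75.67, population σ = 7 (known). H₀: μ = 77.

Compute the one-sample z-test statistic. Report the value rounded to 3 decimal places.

SE = σ/√n = 7/√36 = 1.1667
z = (x̄−μ₀)/SE = (75.67−77)/1.1667 = -1.1400

test statistic = -1.140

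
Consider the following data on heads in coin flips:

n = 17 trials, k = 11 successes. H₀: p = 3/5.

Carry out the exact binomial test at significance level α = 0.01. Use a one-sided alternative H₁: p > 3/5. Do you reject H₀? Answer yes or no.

Exact binomial: n=17, k=11, p₀=3/5=0.6000
P(X≥11) from Σ C(n,i)·p₀^i·(1−p₀)^(n−i)
p-value (one-sided, H₁ greater) = 0.44784
At α=0.01: p ≥ α → fail to reject H₀

reject H₀: no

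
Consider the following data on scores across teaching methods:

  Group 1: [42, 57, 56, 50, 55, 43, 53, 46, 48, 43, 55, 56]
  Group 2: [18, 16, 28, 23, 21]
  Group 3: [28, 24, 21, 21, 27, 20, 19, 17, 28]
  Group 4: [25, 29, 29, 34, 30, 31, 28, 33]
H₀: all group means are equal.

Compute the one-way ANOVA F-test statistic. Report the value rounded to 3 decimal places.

Group means [50.33, 21.20, 22.78, 29.88], grand mean 33.941
SSB = Σnᵢ(x̄ᵢ−x̄)² = 5289.985; SSW = ΣΣ(x−x̄ᵢ)² = 639.897
MSB = 5289.985/3 = 1763.3284; MSW = 639.897/30 = 21.3299
F = MSB/MSW = 82.6693
df = (3, 30)

test statistic = 82.669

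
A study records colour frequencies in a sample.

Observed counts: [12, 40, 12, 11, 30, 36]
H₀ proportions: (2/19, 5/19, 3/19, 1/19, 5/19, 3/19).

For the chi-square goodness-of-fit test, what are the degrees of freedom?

degrees of freedom = 5

df = k − 1 = 6 − 1 = 5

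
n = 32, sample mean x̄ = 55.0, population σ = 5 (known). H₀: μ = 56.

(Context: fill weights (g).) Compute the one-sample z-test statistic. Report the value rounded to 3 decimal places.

SE = σ/√n = 5/√32 = 0.8839
z = (x̄−μ₀)/SE = (55.0−56)/0.8839 = -1.1314

test statistic = -1.131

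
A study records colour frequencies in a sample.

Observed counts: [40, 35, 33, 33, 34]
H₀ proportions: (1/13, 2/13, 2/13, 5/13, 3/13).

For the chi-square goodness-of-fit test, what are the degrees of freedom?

degrees of freedom = 4

df = k − 1 = 5 − 1 = 4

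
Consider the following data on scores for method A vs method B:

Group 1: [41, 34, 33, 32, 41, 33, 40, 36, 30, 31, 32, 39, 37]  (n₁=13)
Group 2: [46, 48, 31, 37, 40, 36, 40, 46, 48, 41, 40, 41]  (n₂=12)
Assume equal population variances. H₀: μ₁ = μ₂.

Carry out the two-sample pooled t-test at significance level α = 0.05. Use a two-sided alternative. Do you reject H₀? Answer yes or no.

x̄₁=35.308, s₁=3.924, n₁=13
x̄₂=41.167, s₂=5.149, n₂=12
s_p² = [12·3.924² + 11·5.149²]/23 = 20.7146
SE = √(s_p²·(1/13+1/12)) = 1.8220
t = (35.308−41.167)/1.8220 = -3.2157
df = 23
p-value (two-sided) = 0.00383
At α=0.05: p < α → reject H₀

reject H₀: yes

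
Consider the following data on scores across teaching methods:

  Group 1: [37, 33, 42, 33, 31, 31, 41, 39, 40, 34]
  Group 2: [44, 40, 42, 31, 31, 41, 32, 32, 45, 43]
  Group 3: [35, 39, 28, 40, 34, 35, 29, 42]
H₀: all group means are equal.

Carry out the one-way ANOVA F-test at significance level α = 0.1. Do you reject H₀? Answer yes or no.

reject H₀: no

Group means [36.10, 38.10, 35.25], grand mean 36.571
SSB = Σnᵢ(x̄ᵢ−x̄)² = 39.557; SSW = ΣΣ(x−x̄ᵢ)² = 643.300
MSB = 39.557/2 = 19.7786; MSW = 643.300/25 = 25.7320
F = MSB/MSW = 0.7686
df = (2, 25)
p-value (upper-tail) = 0.47429
At α=0.1: p ≥ α → fail to reject H₀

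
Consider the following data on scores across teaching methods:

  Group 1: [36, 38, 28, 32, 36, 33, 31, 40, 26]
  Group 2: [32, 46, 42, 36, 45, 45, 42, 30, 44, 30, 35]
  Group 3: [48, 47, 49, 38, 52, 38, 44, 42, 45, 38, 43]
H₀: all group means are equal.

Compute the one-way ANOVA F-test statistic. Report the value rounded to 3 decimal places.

test statistic = 9.903

Group means [33.33, 38.82, 44.00], grand mean 39.065
SSB = Σnᵢ(x̄ᵢ−x̄)² = 564.235; SSW = ΣΣ(x−x̄ᵢ)² = 797.636
MSB = 564.235/2 = 282.1173; MSW = 797.636/28 = 28.4870
F = MSB/MSW = 9.9034
df = (2, 28)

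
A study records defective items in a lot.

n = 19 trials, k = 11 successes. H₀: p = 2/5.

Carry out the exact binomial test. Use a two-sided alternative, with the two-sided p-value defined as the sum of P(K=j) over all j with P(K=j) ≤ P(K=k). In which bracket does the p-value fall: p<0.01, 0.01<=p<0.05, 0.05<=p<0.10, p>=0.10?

p-value bracket: p>=0.10

Exact binomial: n=19, k=11, p₀=2/5=0.4000
P(X=j) = C(n,j)·p₀^j·(1−p₀)^(n−j); p = Σ P(X=j) over j with P(X=j) ≤ P(X=11)
p-value (two-sided) = 0.15809
→ bracket: p>=0.10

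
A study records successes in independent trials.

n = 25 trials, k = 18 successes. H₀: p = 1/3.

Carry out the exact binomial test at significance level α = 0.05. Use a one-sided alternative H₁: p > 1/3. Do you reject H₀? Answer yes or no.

reject H₀: yes

Exact binomial: n=25, k=18, p₀=1/3=0.3333
P(X≥18) from Σ C(n,i)·p₀^i·(1−p₀)^(n−i)
p-value (one-sided, H₁ greater) = 0.00009
At α=0.05: p < α → reject H₀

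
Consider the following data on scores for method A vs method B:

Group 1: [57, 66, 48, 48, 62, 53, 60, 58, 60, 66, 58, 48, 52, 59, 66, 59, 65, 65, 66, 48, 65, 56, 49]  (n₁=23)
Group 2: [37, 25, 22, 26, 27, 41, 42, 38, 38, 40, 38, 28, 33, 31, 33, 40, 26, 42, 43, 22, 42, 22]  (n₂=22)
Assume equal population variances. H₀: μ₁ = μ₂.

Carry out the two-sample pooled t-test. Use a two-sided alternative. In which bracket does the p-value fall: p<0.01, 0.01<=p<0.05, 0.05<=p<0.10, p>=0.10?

x̄₁=58.000, s₁=6.661, n₁=23
x̄₂=33.455, s₂=7.501, n₂=22
s_p² = [22·6.661² + 21·7.501²]/43 = 50.1734
SE = √(s_p²·(1/23+1/22)) = 2.1124
t = (58.000−33.455)/2.1124 = 11.6199
df = 43
p-value (two-sided) = 0.00000
→ bracket: p<0.01

p-value bracket: p<0.01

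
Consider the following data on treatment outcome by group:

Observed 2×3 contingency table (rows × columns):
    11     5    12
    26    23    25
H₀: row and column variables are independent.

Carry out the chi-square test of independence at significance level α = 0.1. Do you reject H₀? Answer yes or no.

reject H₀: no

Row totals [28, 74], col totals [37, 28, 37], n=102
χ² = (11−10.16)²/10.16 + (5−7.69)²/7.69 + (12−10.16)²/10.16 + (26−26.84)²/26.84 + (23−20.31)²/20.31 + (25−26.84)²/26.84 = 1.8516
df = 2
p-value (upper-tail) = 0.39622
At α=0.1: p ≥ α → fail to reject H₀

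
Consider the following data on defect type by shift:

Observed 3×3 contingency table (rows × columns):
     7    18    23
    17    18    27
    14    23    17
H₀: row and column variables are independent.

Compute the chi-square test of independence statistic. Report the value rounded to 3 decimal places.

test statistic = 5.564

Row totals [48, 62, 54], col totals [38, 59, 67], n=164
χ² = (7−11.12)²/11.12 + (18−17.27)²/17.27 + (23−19.61)²/19.61 + (17−14.37)²/14.37 + (18−22.30)²/22.30 + (27−25.33)²/25.33 + (14−12.51)²/12.51 + (23−19.43)²/19.43 + (17−22.06)²/22.06 = 5.5640
df = 4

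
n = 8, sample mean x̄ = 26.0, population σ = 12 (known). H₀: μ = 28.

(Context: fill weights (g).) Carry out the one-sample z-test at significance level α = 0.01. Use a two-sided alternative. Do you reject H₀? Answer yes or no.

SE = σ/√n = 12/√8 = 4.2426
z = (x̄−μ₀)/SE = (26.0−28)/4.2426 = -0.4714
p-value (two-sided) = 0.63735
At α=0.01: p ≥ α → fail to reject H₀

reject H₀: no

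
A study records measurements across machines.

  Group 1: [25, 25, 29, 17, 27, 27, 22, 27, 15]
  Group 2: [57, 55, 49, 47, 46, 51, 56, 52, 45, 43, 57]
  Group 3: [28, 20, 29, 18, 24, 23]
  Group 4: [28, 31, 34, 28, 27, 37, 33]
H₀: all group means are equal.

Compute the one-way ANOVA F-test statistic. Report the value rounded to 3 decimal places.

test statistic = 73.255

Group means [23.78, 50.73, 23.67, 31.14], grand mean 34.303
SSB = Σnᵢ(x̄ᵢ−x̄)² = 4713.042; SSW = ΣΣ(x−x̄ᵢ)² = 621.928
MSB = 4713.042/3 = 1571.0139; MSW = 621.928/29 = 21.4458
F = MSB/MSW = 73.2551
df = (3, 29)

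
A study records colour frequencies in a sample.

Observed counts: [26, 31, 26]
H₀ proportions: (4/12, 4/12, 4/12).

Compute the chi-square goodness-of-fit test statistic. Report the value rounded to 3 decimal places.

test statistic = 0.602

n = 83; E_i = n·p_i = [27.67, 27.67, 27.67]
χ² = (26−27.67)²/27.67 + (31−27.67)²/27.67 + (26−27.67)²/27.67 = 0.6024
df = 2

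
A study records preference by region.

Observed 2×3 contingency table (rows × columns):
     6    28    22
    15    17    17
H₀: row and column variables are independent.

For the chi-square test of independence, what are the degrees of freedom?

df = (r−1)(c−1) = (2−1)·(3−1) = 2

degrees of freedom = 2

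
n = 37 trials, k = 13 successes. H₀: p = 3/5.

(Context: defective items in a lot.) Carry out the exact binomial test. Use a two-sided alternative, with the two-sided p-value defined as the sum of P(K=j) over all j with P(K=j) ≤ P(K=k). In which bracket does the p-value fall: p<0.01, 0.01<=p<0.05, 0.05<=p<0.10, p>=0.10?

Exact binomial: n=37, k=13, p₀=3/5=0.6000
P(X=j) = C(n,j)·p₀^j·(1−p₀)^(n−j); p = Σ P(X=j) over j with P(X=j) ≤ P(X=13)
p-value (two-sided) = 0.00367
→ bracket: p<0.01

p-value bracket: p<0.01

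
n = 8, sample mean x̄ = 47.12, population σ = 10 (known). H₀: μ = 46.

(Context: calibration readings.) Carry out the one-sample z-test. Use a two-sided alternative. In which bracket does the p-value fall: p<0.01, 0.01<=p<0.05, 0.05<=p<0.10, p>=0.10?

p-value bracket: p>=0.10

SE = σ/√n = 10/√8 = 3.5355
z = (x̄−μ₀)/SE = (47.12−46)/3.5355 = 0.3168
p-value (two-sided) = 0.75141
→ bracket: p>=0.10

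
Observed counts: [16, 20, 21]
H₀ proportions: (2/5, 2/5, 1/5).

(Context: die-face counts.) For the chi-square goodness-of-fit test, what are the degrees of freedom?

degrees of freedom = 2

df = k − 1 = 3 − 1 = 2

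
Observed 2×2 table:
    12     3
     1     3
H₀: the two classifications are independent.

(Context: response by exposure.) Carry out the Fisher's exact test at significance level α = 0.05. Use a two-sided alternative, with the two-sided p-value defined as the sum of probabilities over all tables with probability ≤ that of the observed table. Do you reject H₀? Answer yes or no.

Margins: r₁=15, r₂=4, c₁=13, c₂=6, n=19
p_obs = C(15,12)·C(4,1)/C(19,13); sum pmf over tables with pmf ≤ p_obs
p-value (two-sided) = 0.07095
At α=0.05: p ≥ α → fail to reject H₀

reject H₀: no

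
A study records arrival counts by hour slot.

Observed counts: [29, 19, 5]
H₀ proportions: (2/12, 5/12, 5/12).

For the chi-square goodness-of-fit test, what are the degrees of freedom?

degrees of freedom = 2

df = k − 1 = 3 − 1 = 2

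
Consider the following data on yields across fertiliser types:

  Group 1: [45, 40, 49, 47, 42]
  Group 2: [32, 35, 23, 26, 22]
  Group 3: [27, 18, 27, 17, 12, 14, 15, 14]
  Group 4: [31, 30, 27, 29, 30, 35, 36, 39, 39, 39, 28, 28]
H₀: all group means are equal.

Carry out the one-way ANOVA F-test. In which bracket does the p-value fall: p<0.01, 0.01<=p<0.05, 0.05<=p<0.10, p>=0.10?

p-value bracket: p<0.01

Group means [44.60, 27.60, 18.00, 32.58], grand mean 29.867
SSB = Σnᵢ(x̄ᵢ−x̄)² = 2326.150; SSW = ΣΣ(x−x̄ᵢ)² = 665.317
MSB = 2326.150/3 = 775.3833; MSW = 665.317/26 = 25.5891
F = MSB/MSW = 30.3013
df = (3, 26)
p-value (upper-tail) = 0.00000
→ bracket: p<0.01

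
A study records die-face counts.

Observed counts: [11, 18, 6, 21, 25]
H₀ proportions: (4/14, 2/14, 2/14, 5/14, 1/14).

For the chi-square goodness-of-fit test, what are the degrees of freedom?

df = k − 1 = 5 − 1 = 4

degrees of freedom = 4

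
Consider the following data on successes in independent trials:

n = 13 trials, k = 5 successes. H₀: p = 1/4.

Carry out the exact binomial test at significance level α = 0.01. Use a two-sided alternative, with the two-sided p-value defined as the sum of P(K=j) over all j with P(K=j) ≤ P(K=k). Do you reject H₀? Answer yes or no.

reject H₀: no

Exact binomial: n=13, k=5, p₀=1/4=0.2500
P(X=j) = C(n,j)·p₀^j·(1−p₀)^(n−j); p = Σ P(X=j) over j with P(X=j) ≤ P(X=5)
p-value (two-sided) = 0.33274
At α=0.01: p ≥ α → fail to reject H₀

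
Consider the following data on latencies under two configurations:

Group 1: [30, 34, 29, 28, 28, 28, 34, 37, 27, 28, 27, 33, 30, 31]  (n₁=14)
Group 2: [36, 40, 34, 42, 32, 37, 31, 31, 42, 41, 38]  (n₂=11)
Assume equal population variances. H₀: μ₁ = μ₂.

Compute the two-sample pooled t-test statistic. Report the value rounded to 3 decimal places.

test statistic = -4.376

x̄₁=30.286, s₁=3.099, n₁=14
x̄₂=36.727, s₂=4.268, n₂=11
s_p² = [13·3.099² + 10·4.268²]/23 = 13.3495
SE = √(s_p²·(1/14+1/11)) = 1.4721
t = (30.286−36.727)/1.4721 = -4.3757
df = 23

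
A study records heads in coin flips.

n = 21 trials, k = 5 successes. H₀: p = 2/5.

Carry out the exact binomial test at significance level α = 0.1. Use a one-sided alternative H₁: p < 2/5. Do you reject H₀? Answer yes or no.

reject H₀: yes

Exact binomial: n=21, k=5, p₀=2/5=0.4000
P(X≤5) from Σ C(n,i)·p₀^i·(1−p₀)^(n−i)
p-value (one-sided, H₁ less) = 0.09574
At α=0.1: p < α → reject H₀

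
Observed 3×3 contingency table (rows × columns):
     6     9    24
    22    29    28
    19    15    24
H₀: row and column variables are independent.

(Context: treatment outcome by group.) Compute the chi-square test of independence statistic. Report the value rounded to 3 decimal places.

test statistic = 9.019

Row totals [39, 79, 58], col totals [47, 53, 76], n=176
χ² = (6−10.41)²/10.41 + (9−11.74)²/11.74 + (24−16.84)²/16.84 + (22−21.10)²/21.10 + (29−23.79)²/23.79 + (28−34.11)²/34.11 + (19−15.49)²/15.49 + (15−17.47)²/17.47 + (24−25.05)²/25.05 = 9.0193
df = 4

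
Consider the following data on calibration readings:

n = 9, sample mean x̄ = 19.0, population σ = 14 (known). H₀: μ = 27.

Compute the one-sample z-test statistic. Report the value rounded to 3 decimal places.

test statistic = -1.714

SE = σ/√n = 14/√9 = 4.6667
z = (x̄−μ₀)/SE = (19.0−27)/4.6667 = -1.7143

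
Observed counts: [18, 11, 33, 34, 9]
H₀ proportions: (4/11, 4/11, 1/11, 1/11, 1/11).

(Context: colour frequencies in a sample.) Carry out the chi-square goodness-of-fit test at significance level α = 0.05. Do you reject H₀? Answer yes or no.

n = 105; E_i = n·p_i = [38.18, 38.18, 9.55, 9.55, 9.55]
χ² = (18−38.18)²/38.18 + (11−38.18)²/38.18 + (33−9.55)²/9.55 + (34−9.55)²/9.55 + (9−9.55)²/9.55 = 150.3310
df = 4
p-value (upper-tail) = 0.00000
At α=0.05: p < α → reject H₀

reject H₀: yes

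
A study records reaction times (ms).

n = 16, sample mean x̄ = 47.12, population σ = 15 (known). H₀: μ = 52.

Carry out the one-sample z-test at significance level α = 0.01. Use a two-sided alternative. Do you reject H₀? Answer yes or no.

reject H₀: no

SE = σ/√n = 15/√16 = 3.7500
z = (x̄−μ₀)/SE = (47.12−52)/3.7500 = -1.3013
p-value (two-sided) = 0.19314
At α=0.01: p ≥ α → fail to reject H₀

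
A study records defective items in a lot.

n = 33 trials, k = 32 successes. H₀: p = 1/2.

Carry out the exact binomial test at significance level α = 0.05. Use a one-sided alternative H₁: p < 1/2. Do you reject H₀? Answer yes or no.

reject H₀: no

Exact binomial: n=33, k=32, p₀=1/2=0.5000
P(X≤32) from Σ C(n,i)·p₀^i·(1−p₀)^(n−i)
p-value (one-sided, H₁ less) = 1.00000
At α=0.05: p ≥ α → fail to reject H₀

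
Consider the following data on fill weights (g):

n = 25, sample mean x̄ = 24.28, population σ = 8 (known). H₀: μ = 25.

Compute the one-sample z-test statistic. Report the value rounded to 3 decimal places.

SE = σ/√n = 8/√25 = 1.6000
z = (x̄−μ₀)/SE = (24.28−25)/1.6000 = -0.4500

test statistic = -0.450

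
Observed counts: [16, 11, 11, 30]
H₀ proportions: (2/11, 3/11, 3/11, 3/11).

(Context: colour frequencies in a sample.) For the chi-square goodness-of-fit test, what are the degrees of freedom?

df = k − 1 = 4 − 1 = 3

degrees of freedom = 3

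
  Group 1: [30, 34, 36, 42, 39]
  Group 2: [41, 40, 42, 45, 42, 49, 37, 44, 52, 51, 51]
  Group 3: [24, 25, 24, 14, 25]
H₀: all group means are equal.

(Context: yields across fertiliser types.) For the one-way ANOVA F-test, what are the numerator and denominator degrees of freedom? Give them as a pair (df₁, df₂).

degrees of freedom = [2, 18]

k = 3 groups, N = 21 total
df = (k−1, N−k) = (3−1, 21−3) = (2, 18)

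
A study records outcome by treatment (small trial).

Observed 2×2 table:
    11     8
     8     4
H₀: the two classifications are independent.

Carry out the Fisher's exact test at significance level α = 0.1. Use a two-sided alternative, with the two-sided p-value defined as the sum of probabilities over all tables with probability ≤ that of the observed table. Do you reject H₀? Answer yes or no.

Margins: r₁=19, r₂=12, c₁=19, c₂=12, n=31
p_obs = C(19,11)·C(12,8)/C(31,19); sum pmf over tables with pmf ≤ p_obs
p-value (two-sided) = 0.71721
At α=0.1: p ≥ α → fail to reject H₀

reject H₀: no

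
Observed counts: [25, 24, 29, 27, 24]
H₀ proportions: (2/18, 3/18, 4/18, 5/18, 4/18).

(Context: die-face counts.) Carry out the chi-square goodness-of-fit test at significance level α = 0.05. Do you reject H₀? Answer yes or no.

reject H₀: yes

n = 129; E_i = n·p_i = [14.33, 21.50, 28.67, 35.83, 28.67]
χ² = (25−14.33)²/14.33 + (24−21.50)²/21.50 + (29−28.67)²/28.67 + (27−35.83)²/35.83 + (24−28.67)²/28.67 = 11.1698
df = 4
p-value (upper-tail) = 0.02472
At α=0.05: p < α → reject H₀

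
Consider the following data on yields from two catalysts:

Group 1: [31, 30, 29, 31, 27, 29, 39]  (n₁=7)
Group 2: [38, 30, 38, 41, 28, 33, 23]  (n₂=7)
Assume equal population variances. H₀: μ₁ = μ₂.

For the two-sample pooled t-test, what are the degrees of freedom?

degrees of freedom = 12

df = n₁ + n₂ − 2 = 7 + 7 − 2 = 12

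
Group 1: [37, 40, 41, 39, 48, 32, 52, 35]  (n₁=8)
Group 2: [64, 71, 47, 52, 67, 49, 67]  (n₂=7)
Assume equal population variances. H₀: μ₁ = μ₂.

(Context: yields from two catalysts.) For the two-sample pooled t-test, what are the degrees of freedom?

df = n₁ + n₂ − 2 = 8 + 7 − 2 = 13

degrees of freedom = 13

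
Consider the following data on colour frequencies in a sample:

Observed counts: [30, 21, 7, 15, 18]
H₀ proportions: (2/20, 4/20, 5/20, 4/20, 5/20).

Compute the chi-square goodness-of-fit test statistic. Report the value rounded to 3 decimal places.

test statistic = 60.890

n = 91; E_i = n·p_i = [9.10, 18.20, 22.75, 18.20, 22.75]
χ² = (30−9.10)²/9.10 + (21−18.20)²/18.20 + (7−22.75)²/22.75 + (15−18.20)²/18.20 + (18−22.75)²/22.75 = 60.8901
df = 4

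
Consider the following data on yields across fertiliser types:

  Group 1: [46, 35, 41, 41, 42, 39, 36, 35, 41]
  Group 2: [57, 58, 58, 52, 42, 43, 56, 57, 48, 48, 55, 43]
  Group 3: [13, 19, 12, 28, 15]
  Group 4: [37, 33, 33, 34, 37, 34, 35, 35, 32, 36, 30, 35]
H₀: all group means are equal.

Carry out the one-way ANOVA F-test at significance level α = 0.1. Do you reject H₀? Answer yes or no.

reject H₀: yes

Group means [39.56, 51.42, 17.40, 34.25], grand mean 38.711
SSB = Σnᵢ(x̄ᵢ−x̄)² = 4453.227; SSW = ΣΣ(x−x̄ᵢ)² = 760.589
MSB = 4453.227/3 = 1484.4090; MSW = 760.589/34 = 22.3703
F = MSB/MSW = 66.3564
df = (3, 34)
p-value (upper-tail) = 0.00000
At α=0.1: p < α → reject H₀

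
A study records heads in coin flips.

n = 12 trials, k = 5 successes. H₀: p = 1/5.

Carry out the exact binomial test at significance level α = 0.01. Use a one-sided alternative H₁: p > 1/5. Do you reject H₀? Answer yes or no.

Exact binomial: n=12, k=5, p₀=1/5=0.2000
P(X≥5) from Σ C(n,i)·p₀^i·(1−p₀)^(n−i)
p-value (one-sided, H₁ greater) = 0.07256
At α=0.01: p ≥ α → fail to reject H₀

reject H₀: no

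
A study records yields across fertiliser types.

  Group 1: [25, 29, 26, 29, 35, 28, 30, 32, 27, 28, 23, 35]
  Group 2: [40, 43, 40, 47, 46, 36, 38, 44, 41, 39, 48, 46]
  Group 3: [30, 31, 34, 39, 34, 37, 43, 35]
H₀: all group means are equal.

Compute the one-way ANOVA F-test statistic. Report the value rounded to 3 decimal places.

test statistic = 35.487

Group means [28.92, 42.33, 35.38], grand mean 35.562
SSB = Σnᵢ(x̄ᵢ−x̄)² = 1080.417; SSW = ΣΣ(x−x̄ᵢ)² = 441.458
MSB = 1080.417/2 = 540.2083; MSW = 441.458/29 = 15.2227
F = MSB/MSW = 35.4870
df = (2, 29)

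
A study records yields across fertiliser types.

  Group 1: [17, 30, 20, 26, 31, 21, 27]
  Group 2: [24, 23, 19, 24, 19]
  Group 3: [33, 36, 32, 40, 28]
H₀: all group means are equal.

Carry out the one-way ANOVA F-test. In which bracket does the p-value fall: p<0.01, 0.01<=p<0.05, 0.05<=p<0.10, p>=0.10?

Group means [24.57, 21.80, 33.80], grand mean 26.471
SSB = Σnᵢ(x̄ᵢ−x̄)² = 402.921; SSW = ΣΣ(x−x̄ᵢ)² = 277.314
MSB = 402.921/2 = 201.4605; MSW = 277.314/14 = 19.8082
F = MSB/MSW = 10.1706
df = (2, 14)
p-value (upper-tail) = 0.00187
→ bracket: p<0.01

p-value bracket: p<0.01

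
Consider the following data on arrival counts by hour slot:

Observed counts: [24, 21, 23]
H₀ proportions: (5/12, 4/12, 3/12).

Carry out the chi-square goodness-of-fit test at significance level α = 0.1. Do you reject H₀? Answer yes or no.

reject H₀: no

n = 68; E_i = n·p_i = [28.33, 22.67, 17.00]
χ² = (24−28.33)²/28.33 + (21−22.67)²/22.67 + (23−17.00)²/17.00 = 2.9029
df = 2
p-value (upper-tail) = 0.23423
At α=0.1: p ≥ α → fail to reject H₀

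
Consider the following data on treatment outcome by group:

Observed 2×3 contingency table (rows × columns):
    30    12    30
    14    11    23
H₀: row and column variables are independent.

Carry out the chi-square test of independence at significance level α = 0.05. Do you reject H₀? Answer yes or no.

Row totals [72, 48], col totals [44, 23, 53], n=120
χ² = (30−26.40)²/26.40 + (12−13.80)²/13.80 + (30−31.80)²/31.80 + (14−17.60)²/17.60 + (11−9.20)²/9.20 + (23−21.20)²/21.20 = 2.0689
df = 2
p-value (upper-tail) = 0.35541
At α=0.05: p ≥ α → fail to reject H₀

reject H₀: no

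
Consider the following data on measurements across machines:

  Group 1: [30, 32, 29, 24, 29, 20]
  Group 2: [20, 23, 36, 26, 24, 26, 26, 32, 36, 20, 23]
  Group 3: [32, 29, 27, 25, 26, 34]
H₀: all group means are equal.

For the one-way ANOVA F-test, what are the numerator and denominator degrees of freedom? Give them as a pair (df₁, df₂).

k = 3 groups, N = 23 total
df = (k−1, N−k) = (3−1, 23−3) = (2, 20)

degrees of freedom = [2, 20]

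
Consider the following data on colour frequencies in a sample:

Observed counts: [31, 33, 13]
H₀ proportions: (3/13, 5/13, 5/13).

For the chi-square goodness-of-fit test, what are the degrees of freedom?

df = k − 1 = 3 − 1 = 2

degrees of freedom = 2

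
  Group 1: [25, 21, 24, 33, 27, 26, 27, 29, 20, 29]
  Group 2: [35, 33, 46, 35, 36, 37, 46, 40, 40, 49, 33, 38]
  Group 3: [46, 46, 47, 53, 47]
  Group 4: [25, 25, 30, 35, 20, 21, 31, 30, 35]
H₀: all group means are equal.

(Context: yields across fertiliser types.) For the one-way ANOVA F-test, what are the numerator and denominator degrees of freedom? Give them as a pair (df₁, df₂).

degrees of freedom = [3, 32]

k = 4 groups, N = 36 total
df = (k−1, N−k) = (4−1, 36−4) = (3, 32)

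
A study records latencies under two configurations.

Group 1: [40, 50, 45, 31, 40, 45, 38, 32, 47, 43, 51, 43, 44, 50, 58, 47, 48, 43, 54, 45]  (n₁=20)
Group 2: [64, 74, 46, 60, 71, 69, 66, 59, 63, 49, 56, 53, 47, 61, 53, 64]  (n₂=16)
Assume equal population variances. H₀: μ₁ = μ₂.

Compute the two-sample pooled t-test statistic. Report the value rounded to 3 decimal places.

test statistic = -5.972

x̄₁=44.700, s₁=6.602, n₁=20
x̄₂=59.688, s₂=8.467, n₂=16
s_p² = [19·6.602² + 15·8.467²]/34 = 55.9893
SE = √(s_p²·(1/20+1/16)) = 2.5097
t = (44.700−59.688)/2.5097 = -5.9717
df = 34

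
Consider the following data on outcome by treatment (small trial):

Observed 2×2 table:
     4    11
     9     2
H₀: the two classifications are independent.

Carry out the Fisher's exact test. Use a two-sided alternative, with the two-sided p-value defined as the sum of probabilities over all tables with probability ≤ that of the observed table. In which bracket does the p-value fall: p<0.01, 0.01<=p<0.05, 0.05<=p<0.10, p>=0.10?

p-value bracket: 0.01<=p<0.05

Margins: r₁=15, r₂=11, c₁=13, c₂=13, n=26
p_obs = C(15,4)·C(11,9)/C(26,13); sum pmf over tables with pmf ≤ p_obs
p-value (two-sided) = 0.01542
→ bracket: 0.01<=p<0.05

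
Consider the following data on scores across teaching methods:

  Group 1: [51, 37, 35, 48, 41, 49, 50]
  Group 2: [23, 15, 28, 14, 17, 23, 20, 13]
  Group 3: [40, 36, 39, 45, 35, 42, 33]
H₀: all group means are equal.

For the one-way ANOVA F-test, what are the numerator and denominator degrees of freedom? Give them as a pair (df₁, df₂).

degrees of freedom = [2, 19]

k = 3 groups, N = 22 total
df = (k−1, N−k) = (3−1, 22−3) = (2, 19)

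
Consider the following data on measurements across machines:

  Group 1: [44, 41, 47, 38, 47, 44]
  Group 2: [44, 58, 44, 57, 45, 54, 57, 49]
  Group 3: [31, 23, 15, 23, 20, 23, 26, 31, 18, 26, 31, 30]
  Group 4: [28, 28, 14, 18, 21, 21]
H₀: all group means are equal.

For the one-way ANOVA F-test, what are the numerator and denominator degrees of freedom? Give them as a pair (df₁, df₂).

k = 4 groups, N = 32 total
df = (k−1, N−k) = (4−1, 32−4) = (3, 28)

degrees of freedom = [3, 28]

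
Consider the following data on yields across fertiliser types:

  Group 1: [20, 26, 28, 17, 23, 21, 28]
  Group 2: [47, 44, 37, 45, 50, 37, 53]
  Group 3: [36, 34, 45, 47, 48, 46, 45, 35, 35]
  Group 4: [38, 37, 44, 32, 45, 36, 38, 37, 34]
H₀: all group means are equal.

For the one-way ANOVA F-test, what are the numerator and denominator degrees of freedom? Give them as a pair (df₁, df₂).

degrees of freedom = [3, 28]

k = 4 groups, N = 32 total
df = (k−1, N−k) = (4−1, 32−4) = (3, 28)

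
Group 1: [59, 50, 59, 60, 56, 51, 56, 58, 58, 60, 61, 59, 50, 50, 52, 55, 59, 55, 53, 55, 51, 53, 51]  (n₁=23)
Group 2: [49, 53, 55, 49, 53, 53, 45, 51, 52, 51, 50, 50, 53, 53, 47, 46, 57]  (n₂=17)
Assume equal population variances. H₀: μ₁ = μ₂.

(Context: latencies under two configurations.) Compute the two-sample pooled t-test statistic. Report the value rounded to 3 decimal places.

x̄₁=55.261, s₁=3.744, n₁=23
x̄₂=51.000, s₂=3.162, n₂=17
s_p² = [22·3.744² + 16·3.162²]/38 = 12.3272
SE = √(s_p²·(1/23+1/17)) = 1.1230
t = (55.261−51.000)/1.1230 = 3.7942
df = 38

test statistic = 3.794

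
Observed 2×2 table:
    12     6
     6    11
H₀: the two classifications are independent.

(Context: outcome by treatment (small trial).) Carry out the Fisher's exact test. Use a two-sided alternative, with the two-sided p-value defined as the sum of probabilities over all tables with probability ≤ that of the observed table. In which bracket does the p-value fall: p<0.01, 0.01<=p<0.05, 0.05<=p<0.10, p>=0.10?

Margins: r₁=18, r₂=17, c₁=18, c₂=17, n=35
p_obs = C(18,12)·C(17,6)/C(35,18); sum pmf over tables with pmf ≤ p_obs
p-value (two-sided) = 0.09434
→ bracket: 0.05<=p<0.10

p-value bracket: 0.05<=p<0.10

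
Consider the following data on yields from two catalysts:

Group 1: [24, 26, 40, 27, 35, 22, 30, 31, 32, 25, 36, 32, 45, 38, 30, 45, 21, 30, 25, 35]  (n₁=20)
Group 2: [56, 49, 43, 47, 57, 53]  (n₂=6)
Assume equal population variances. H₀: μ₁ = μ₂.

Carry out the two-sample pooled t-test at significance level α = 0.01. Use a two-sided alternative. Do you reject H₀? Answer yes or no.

reject H₀: yes

x̄₁=31.450, s₁=6.970, n₁=20
x̄₂=50.833, s₂=5.456, n₂=6
s_p² = [19·6.970² + 5·5.456²]/24 = 44.6576
SE = √(s_p²·(1/20+1/6)) = 3.1106
t = (31.450−50.833)/3.1106 = -6.2314
df = 24
p-value (two-sided) = 0.00000
At α=0.01: p < α → reject H₀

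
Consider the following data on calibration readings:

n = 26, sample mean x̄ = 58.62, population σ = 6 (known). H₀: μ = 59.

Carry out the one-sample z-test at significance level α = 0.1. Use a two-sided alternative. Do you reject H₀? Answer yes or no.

reject H₀: no

SE = σ/√n = 6/√26 = 1.1767
z = (x̄−μ₀)/SE = (58.62−59)/1.1767 = -0.3229
p-value (two-sided) = 0.74674
At α=0.1: p ≥ α → fail to reject H₀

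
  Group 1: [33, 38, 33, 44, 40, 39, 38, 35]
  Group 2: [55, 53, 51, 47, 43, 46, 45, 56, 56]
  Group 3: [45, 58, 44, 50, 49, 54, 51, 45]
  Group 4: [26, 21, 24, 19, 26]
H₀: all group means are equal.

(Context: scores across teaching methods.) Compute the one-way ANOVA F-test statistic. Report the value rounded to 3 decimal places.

Group means [37.50, 50.22, 49.50, 23.20], grand mean 42.133
SSB = Σnᵢ(x̄ᵢ−x̄)² = 2987.111; SSW = ΣΣ(x−x̄ᵢ)² = 508.356
MSB = 2987.111/3 = 995.7037; MSW = 508.356/26 = 19.5521
F = MSB/MSW = 50.9256
df = (3, 26)

test statistic = 50.926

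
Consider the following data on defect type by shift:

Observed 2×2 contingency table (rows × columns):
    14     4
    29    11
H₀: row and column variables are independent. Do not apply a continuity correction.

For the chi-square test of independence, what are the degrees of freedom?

degrees of freedom = 1

df = (r−1)(c−1) = (2−1)·(2−1) = 1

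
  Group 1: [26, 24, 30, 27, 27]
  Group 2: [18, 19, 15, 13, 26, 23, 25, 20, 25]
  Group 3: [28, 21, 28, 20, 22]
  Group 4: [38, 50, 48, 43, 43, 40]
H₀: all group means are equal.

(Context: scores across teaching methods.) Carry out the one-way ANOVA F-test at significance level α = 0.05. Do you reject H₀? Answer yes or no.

reject H₀: yes

Group means [26.80, 20.44, 23.80, 43.67], grand mean 27.960
SSB = Σnᵢ(x̄ᵢ−x̄)² = 2081.804; SSW = ΣΣ(x−x̄ᵢ)² = 357.156
MSB = 2081.804/3 = 693.9348; MSW = 357.156/21 = 17.0074
F = MSB/MSW = 40.8019
df = (3, 21)
p-value (upper-tail) = 0.00000
At α=0.05: p < α → reject H₀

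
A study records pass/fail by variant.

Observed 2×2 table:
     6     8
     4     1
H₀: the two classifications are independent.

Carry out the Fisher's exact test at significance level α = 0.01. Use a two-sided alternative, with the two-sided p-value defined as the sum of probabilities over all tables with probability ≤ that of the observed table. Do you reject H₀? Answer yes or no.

Margins: r₁=14, r₂=5, c₁=10, c₂=9, n=19
p_obs = C(14,6)·C(5,4)/C(19,10); sum pmf over tables with pmf ≤ p_obs
p-value (two-sided) = 0.30341
At α=0.01: p ≥ α → fail to reject H₀

reject H₀: no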